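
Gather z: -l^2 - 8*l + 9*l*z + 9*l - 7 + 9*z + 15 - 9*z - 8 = -l^2 + 9*l*z + l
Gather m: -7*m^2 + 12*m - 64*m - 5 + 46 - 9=-7*m^2 - 52*m + 32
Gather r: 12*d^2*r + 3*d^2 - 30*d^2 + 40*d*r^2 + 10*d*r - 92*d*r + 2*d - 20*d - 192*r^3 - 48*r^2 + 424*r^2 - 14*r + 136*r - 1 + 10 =-27*d^2 - 18*d - 192*r^3 + r^2*(40*d + 376) + r*(12*d^2 - 82*d + 122) + 9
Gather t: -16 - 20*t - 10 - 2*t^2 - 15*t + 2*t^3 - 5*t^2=2*t^3 - 7*t^2 - 35*t - 26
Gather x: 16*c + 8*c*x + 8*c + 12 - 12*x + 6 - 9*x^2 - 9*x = 24*c - 9*x^2 + x*(8*c - 21) + 18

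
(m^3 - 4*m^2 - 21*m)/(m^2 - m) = (m^2 - 4*m - 21)/(m - 1)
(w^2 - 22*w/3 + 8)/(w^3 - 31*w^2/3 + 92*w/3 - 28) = (3*w - 4)/(3*w^2 - 13*w + 14)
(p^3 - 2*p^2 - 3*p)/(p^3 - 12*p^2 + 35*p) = (p^2 - 2*p - 3)/(p^2 - 12*p + 35)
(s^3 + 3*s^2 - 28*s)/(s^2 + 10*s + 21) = s*(s - 4)/(s + 3)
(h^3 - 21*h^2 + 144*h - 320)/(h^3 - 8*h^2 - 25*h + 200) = (h - 8)/(h + 5)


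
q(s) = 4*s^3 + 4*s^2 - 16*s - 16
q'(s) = 12*s^2 + 8*s - 16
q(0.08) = -17.25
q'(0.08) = -15.28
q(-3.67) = -101.13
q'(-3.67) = 116.27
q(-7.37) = -1282.07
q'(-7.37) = 576.84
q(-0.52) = -7.16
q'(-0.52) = -16.92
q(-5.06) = -350.84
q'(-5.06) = 250.76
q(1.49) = -17.73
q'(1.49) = 22.56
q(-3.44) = -76.46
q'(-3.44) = 98.48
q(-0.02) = -15.68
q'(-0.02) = -16.16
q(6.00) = 896.00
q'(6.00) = 464.00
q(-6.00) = -640.00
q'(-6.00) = 368.00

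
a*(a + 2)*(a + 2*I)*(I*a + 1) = I*a^4 - a^3 + 2*I*a^3 - 2*a^2 + 2*I*a^2 + 4*I*a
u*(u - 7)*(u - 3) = u^3 - 10*u^2 + 21*u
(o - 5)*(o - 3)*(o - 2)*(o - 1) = o^4 - 11*o^3 + 41*o^2 - 61*o + 30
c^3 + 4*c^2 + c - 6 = (c - 1)*(c + 2)*(c + 3)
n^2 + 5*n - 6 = (n - 1)*(n + 6)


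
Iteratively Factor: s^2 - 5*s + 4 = (s - 4)*(s - 1)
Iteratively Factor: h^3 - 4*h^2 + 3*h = (h)*(h^2 - 4*h + 3) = h*(h - 3)*(h - 1)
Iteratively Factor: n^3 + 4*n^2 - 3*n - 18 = (n + 3)*(n^2 + n - 6) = (n + 3)^2*(n - 2)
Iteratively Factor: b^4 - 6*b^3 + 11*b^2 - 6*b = (b - 3)*(b^3 - 3*b^2 + 2*b) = b*(b - 3)*(b^2 - 3*b + 2) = b*(b - 3)*(b - 2)*(b - 1)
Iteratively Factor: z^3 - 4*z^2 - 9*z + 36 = (z - 4)*(z^2 - 9) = (z - 4)*(z + 3)*(z - 3)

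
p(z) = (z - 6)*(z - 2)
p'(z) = 2*z - 8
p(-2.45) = 37.60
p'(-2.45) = -12.90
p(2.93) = -2.86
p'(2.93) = -2.14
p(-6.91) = 115.03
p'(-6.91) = -21.82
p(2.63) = -2.12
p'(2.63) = -2.74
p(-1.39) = 25.05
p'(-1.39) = -10.78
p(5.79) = -0.80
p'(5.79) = 3.58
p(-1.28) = 23.88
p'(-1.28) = -10.56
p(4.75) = -3.44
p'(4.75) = 1.50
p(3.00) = -3.00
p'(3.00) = -2.00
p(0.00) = 12.00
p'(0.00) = -8.00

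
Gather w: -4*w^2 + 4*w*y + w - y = -4*w^2 + w*(4*y + 1) - y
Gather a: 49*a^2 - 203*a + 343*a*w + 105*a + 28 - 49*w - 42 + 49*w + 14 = 49*a^2 + a*(343*w - 98)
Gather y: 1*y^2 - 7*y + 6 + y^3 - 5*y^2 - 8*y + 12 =y^3 - 4*y^2 - 15*y + 18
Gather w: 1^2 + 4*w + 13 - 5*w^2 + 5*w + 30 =-5*w^2 + 9*w + 44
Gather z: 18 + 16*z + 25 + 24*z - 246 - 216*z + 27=-176*z - 176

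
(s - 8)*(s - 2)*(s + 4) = s^3 - 6*s^2 - 24*s + 64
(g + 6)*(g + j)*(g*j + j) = g^3*j + g^2*j^2 + 7*g^2*j + 7*g*j^2 + 6*g*j + 6*j^2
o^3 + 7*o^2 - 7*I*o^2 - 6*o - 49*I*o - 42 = (o + 7)*(o - 6*I)*(o - I)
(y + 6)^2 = y^2 + 12*y + 36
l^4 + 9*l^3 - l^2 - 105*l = l*(l - 3)*(l + 5)*(l + 7)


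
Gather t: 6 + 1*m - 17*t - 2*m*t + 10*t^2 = m + 10*t^2 + t*(-2*m - 17) + 6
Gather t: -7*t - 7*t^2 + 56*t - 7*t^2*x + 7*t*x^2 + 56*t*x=t^2*(-7*x - 7) + t*(7*x^2 + 56*x + 49)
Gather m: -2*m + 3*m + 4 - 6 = m - 2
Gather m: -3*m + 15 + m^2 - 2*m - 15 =m^2 - 5*m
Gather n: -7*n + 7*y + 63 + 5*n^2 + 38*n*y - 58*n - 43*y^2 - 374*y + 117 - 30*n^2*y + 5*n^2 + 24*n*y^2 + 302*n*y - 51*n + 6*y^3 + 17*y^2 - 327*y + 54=n^2*(10 - 30*y) + n*(24*y^2 + 340*y - 116) + 6*y^3 - 26*y^2 - 694*y + 234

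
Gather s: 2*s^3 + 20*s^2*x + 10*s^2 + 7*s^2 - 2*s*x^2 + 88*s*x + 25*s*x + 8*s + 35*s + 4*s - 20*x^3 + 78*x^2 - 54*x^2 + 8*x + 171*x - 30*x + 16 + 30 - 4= 2*s^3 + s^2*(20*x + 17) + s*(-2*x^2 + 113*x + 47) - 20*x^3 + 24*x^2 + 149*x + 42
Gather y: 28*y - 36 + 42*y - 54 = 70*y - 90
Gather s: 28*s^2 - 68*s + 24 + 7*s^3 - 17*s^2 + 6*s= 7*s^3 + 11*s^2 - 62*s + 24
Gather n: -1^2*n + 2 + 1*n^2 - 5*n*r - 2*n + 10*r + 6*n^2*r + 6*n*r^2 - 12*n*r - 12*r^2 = n^2*(6*r + 1) + n*(6*r^2 - 17*r - 3) - 12*r^2 + 10*r + 2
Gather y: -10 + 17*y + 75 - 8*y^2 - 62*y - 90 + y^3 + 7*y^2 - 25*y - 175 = y^3 - y^2 - 70*y - 200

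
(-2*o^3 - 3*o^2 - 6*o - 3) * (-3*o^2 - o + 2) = 6*o^5 + 11*o^4 + 17*o^3 + 9*o^2 - 9*o - 6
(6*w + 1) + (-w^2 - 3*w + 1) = -w^2 + 3*w + 2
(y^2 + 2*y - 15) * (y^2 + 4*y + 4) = y^4 + 6*y^3 - 3*y^2 - 52*y - 60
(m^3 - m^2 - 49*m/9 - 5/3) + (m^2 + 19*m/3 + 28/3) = m^3 + 8*m/9 + 23/3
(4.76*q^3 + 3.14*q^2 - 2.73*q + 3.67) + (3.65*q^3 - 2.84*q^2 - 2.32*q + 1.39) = 8.41*q^3 + 0.3*q^2 - 5.05*q + 5.06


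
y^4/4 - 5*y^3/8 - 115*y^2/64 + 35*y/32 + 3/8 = (y/4 + 1/2)*(y - 4)*(y - 3/4)*(y + 1/4)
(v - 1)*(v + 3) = v^2 + 2*v - 3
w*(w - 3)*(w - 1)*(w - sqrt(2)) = w^4 - 4*w^3 - sqrt(2)*w^3 + 3*w^2 + 4*sqrt(2)*w^2 - 3*sqrt(2)*w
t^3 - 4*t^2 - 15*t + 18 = (t - 6)*(t - 1)*(t + 3)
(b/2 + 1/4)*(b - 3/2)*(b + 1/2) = b^3/2 - b^2/4 - 5*b/8 - 3/16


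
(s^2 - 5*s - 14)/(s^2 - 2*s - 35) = (s + 2)/(s + 5)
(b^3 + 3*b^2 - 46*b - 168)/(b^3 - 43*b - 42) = (b + 4)/(b + 1)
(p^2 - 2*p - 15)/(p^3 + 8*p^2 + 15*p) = (p - 5)/(p*(p + 5))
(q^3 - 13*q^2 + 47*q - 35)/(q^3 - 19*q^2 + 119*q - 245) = (q - 1)/(q - 7)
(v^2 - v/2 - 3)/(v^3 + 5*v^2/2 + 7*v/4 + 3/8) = 4*(v - 2)/(4*v^2 + 4*v + 1)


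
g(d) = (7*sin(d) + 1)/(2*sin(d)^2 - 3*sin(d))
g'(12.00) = 0.20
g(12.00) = -1.26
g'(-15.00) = 0.03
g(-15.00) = -1.27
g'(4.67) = 0.01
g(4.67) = -1.20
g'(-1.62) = 0.01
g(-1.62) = -1.20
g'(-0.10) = 31.79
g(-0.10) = 0.94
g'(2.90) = -3.31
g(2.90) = -4.43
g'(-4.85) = -1.98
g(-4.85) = -7.86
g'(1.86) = 3.62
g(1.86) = -7.43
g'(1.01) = -4.53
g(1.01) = -6.26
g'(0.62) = -2.89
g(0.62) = -4.75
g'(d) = (-4*sin(d)*cos(d) + 3*cos(d))*(7*sin(d) + 1)/(2*sin(d)^2 - 3*sin(d))^2 + 7*cos(d)/(2*sin(d)^2 - 3*sin(d)) = (-14*cos(d) - 4/tan(d) + 3*cos(d)/sin(d)^2)/(2*sin(d) - 3)^2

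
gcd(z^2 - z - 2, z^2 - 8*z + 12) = z - 2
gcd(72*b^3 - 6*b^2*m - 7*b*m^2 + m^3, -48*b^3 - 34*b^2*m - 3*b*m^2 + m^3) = 3*b + m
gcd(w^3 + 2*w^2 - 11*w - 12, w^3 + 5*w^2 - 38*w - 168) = w + 4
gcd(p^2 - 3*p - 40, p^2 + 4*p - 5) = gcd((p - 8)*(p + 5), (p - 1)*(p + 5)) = p + 5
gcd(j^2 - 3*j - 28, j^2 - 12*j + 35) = j - 7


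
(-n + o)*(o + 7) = -n*o - 7*n + o^2 + 7*o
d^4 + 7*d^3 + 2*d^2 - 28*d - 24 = (d - 2)*(d + 1)*(d + 2)*(d + 6)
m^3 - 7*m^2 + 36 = (m - 6)*(m - 3)*(m + 2)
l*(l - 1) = l^2 - l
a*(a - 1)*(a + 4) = a^3 + 3*a^2 - 4*a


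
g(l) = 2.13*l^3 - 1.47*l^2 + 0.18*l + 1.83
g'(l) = 6.39*l^2 - 2.94*l + 0.18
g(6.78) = 599.32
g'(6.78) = 273.98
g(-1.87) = -17.58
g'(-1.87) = 28.02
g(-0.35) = 1.50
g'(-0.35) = 1.99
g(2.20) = 17.79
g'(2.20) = 24.64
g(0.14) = 1.83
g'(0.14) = -0.11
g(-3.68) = -124.89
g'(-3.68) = 97.54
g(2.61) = 30.16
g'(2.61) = 36.04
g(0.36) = 1.80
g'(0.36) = -0.05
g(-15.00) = -7520.37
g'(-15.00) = 1482.03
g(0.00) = 1.83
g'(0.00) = 0.18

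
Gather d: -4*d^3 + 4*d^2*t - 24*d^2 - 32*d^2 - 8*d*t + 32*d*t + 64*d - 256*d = -4*d^3 + d^2*(4*t - 56) + d*(24*t - 192)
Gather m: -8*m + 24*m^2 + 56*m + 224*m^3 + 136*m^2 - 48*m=224*m^3 + 160*m^2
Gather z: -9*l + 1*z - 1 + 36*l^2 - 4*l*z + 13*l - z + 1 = 36*l^2 - 4*l*z + 4*l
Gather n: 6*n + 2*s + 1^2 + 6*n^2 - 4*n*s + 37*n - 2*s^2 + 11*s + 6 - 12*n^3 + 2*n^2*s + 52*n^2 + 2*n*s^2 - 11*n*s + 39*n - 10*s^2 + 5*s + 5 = -12*n^3 + n^2*(2*s + 58) + n*(2*s^2 - 15*s + 82) - 12*s^2 + 18*s + 12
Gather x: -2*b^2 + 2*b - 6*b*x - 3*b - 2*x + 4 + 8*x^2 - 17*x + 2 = -2*b^2 - b + 8*x^2 + x*(-6*b - 19) + 6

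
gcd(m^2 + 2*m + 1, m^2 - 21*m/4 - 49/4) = 1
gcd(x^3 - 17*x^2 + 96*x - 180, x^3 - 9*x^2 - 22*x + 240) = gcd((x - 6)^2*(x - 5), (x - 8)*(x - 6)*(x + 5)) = x - 6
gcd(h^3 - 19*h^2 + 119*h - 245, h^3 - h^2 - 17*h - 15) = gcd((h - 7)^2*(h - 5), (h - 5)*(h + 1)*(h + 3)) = h - 5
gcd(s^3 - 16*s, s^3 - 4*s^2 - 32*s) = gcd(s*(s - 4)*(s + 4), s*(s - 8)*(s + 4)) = s^2 + 4*s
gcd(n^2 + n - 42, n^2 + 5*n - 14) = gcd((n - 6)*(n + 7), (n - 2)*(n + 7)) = n + 7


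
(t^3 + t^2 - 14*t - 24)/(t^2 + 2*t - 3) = (t^2 - 2*t - 8)/(t - 1)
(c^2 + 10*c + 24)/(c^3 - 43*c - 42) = (c + 4)/(c^2 - 6*c - 7)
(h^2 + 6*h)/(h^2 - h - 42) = h/(h - 7)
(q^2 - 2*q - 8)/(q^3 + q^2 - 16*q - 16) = (q + 2)/(q^2 + 5*q + 4)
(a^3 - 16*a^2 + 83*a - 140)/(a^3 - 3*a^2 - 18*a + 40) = (a^2 - 11*a + 28)/(a^2 + 2*a - 8)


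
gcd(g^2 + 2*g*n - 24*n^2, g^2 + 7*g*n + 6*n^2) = g + 6*n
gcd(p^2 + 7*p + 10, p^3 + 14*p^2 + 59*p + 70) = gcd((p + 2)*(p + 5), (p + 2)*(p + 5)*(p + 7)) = p^2 + 7*p + 10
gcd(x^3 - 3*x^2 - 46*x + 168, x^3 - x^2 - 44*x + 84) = x^2 + x - 42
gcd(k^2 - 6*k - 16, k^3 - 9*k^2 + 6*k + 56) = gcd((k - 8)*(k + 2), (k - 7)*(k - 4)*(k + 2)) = k + 2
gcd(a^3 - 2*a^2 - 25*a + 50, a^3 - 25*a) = a^2 - 25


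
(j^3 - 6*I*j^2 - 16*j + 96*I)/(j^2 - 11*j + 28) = (j^2 + j*(4 - 6*I) - 24*I)/(j - 7)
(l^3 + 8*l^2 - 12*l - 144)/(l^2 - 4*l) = l + 12 + 36/l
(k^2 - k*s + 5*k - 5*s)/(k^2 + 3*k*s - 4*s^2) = (k + 5)/(k + 4*s)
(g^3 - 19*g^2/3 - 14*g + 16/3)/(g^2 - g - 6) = (3*g^2 - 25*g + 8)/(3*(g - 3))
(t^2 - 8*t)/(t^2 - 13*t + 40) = t/(t - 5)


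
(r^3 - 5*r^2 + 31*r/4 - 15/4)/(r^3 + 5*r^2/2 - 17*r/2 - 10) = (2*r^2 - 5*r + 3)/(2*(r^2 + 5*r + 4))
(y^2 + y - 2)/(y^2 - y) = (y + 2)/y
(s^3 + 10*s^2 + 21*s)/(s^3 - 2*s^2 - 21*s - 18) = s*(s + 7)/(s^2 - 5*s - 6)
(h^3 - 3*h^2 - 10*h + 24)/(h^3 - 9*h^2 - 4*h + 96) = (h - 2)/(h - 8)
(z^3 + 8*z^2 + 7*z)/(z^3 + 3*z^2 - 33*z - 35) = z/(z - 5)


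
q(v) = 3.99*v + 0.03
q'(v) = 3.99000000000000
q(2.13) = 8.53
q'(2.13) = 3.99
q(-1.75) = -6.95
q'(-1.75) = 3.99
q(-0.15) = -0.57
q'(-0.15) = 3.99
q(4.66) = 18.62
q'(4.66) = 3.99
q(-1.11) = -4.40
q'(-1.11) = 3.99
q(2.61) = 10.44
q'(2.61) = 3.99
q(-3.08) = -12.26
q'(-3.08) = 3.99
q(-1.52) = -6.03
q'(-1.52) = 3.99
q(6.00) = 23.97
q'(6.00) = 3.99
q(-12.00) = -47.85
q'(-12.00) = 3.99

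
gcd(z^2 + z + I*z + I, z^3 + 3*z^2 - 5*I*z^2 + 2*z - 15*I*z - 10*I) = z + 1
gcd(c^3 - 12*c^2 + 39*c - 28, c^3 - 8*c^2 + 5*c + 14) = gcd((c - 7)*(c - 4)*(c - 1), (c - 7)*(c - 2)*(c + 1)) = c - 7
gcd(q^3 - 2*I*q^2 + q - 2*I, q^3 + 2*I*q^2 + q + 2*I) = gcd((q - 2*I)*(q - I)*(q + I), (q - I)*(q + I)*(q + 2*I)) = q^2 + 1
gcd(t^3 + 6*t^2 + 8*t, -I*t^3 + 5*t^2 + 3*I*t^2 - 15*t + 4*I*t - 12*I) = 1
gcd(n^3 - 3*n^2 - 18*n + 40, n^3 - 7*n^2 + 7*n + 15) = n - 5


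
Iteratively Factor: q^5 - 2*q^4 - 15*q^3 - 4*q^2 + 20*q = (q - 1)*(q^4 - q^3 - 16*q^2 - 20*q) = (q - 5)*(q - 1)*(q^3 + 4*q^2 + 4*q) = q*(q - 5)*(q - 1)*(q^2 + 4*q + 4) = q*(q - 5)*(q - 1)*(q + 2)*(q + 2)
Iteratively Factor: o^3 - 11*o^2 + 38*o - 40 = (o - 2)*(o^2 - 9*o + 20) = (o - 5)*(o - 2)*(o - 4)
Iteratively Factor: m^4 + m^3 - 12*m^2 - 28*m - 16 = (m + 2)*(m^3 - m^2 - 10*m - 8) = (m + 1)*(m + 2)*(m^2 - 2*m - 8) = (m + 1)*(m + 2)^2*(m - 4)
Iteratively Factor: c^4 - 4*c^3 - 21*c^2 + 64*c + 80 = (c + 4)*(c^3 - 8*c^2 + 11*c + 20) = (c - 4)*(c + 4)*(c^2 - 4*c - 5) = (c - 4)*(c + 1)*(c + 4)*(c - 5)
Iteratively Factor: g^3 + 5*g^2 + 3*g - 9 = (g + 3)*(g^2 + 2*g - 3) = (g + 3)^2*(g - 1)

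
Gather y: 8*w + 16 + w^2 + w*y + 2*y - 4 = w^2 + 8*w + y*(w + 2) + 12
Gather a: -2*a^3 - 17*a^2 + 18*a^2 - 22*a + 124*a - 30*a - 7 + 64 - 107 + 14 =-2*a^3 + a^2 + 72*a - 36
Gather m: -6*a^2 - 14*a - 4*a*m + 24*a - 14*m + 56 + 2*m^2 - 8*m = -6*a^2 + 10*a + 2*m^2 + m*(-4*a - 22) + 56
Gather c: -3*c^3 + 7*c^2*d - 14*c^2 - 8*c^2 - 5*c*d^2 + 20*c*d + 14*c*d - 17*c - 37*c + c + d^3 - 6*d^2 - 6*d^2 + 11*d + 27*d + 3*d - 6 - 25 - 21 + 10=-3*c^3 + c^2*(7*d - 22) + c*(-5*d^2 + 34*d - 53) + d^3 - 12*d^2 + 41*d - 42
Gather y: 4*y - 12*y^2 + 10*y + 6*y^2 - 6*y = -6*y^2 + 8*y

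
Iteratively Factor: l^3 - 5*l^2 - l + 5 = (l - 5)*(l^2 - 1) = (l - 5)*(l - 1)*(l + 1)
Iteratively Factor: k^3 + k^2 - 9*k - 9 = (k + 1)*(k^2 - 9) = (k - 3)*(k + 1)*(k + 3)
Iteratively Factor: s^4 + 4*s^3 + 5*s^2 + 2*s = (s + 1)*(s^3 + 3*s^2 + 2*s) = s*(s + 1)*(s^2 + 3*s + 2) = s*(s + 1)^2*(s + 2)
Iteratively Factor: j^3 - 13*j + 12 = (j - 1)*(j^2 + j - 12) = (j - 3)*(j - 1)*(j + 4)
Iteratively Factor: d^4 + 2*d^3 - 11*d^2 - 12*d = (d + 4)*(d^3 - 2*d^2 - 3*d) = (d + 1)*(d + 4)*(d^2 - 3*d) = (d - 3)*(d + 1)*(d + 4)*(d)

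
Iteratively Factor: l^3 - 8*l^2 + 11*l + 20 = (l + 1)*(l^2 - 9*l + 20) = (l - 5)*(l + 1)*(l - 4)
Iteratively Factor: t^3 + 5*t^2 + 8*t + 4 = (t + 2)*(t^2 + 3*t + 2) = (t + 2)^2*(t + 1)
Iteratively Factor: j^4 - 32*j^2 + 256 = (j - 4)*(j^3 + 4*j^2 - 16*j - 64) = (j - 4)^2*(j^2 + 8*j + 16) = (j - 4)^2*(j + 4)*(j + 4)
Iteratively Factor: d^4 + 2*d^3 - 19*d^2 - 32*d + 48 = (d - 4)*(d^3 + 6*d^2 + 5*d - 12) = (d - 4)*(d - 1)*(d^2 + 7*d + 12) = (d - 4)*(d - 1)*(d + 3)*(d + 4)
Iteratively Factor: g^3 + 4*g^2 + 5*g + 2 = (g + 1)*(g^2 + 3*g + 2) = (g + 1)*(g + 2)*(g + 1)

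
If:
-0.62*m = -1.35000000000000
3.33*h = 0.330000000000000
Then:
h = 0.10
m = 2.18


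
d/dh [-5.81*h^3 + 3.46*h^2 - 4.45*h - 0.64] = -17.43*h^2 + 6.92*h - 4.45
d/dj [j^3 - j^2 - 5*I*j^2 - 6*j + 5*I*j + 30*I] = 3*j^2 - 2*j - 10*I*j - 6 + 5*I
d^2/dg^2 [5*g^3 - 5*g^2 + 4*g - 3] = 30*g - 10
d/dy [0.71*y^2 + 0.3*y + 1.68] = 1.42*y + 0.3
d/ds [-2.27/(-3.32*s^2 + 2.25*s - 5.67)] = (5.1075 - 15.0728*s)/(3.32*s^2 - 2.25*s + 5.67)^2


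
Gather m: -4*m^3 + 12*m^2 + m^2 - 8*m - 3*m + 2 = -4*m^3 + 13*m^2 - 11*m + 2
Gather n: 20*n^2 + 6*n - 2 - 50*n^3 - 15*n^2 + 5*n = -50*n^3 + 5*n^2 + 11*n - 2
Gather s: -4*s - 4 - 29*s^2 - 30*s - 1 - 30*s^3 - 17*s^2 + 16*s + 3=-30*s^3 - 46*s^2 - 18*s - 2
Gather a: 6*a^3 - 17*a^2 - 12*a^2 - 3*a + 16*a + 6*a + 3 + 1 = 6*a^3 - 29*a^2 + 19*a + 4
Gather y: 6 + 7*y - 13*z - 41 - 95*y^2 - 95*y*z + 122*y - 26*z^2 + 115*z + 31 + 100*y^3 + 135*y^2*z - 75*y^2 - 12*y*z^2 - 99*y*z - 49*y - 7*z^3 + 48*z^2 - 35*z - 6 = 100*y^3 + y^2*(135*z - 170) + y*(-12*z^2 - 194*z + 80) - 7*z^3 + 22*z^2 + 67*z - 10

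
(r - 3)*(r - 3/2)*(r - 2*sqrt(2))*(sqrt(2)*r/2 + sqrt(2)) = sqrt(2)*r^4/2 - 2*r^3 - 5*sqrt(2)*r^3/4 - 9*sqrt(2)*r^2/4 + 5*r^2 + 9*sqrt(2)*r/2 + 9*r - 18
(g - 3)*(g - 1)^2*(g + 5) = g^4 - 18*g^2 + 32*g - 15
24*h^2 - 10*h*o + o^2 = (-6*h + o)*(-4*h + o)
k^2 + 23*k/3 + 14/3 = (k + 2/3)*(k + 7)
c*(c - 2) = c^2 - 2*c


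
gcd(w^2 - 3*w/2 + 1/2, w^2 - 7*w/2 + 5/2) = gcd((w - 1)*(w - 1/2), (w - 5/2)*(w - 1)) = w - 1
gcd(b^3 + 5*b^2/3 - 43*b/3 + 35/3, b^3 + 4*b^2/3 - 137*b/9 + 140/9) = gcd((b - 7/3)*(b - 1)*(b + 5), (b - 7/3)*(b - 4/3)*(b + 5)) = b^2 + 8*b/3 - 35/3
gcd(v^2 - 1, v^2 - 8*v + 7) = v - 1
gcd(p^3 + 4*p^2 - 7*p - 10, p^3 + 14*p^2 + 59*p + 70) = p + 5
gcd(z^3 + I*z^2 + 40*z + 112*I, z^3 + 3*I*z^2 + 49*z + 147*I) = z - 7*I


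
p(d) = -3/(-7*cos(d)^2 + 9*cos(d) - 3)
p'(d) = -3*(-14*sin(d)*cos(d) + 9*sin(d))/(-7*cos(d)^2 + 9*cos(d) - 3)^2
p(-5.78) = 6.15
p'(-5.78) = 19.85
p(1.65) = 0.80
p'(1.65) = -2.14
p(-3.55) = 0.17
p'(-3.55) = -0.09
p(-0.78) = 21.50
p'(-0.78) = -103.20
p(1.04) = 12.61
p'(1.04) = -87.50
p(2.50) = 0.20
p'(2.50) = -0.17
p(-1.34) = 2.29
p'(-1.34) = 9.90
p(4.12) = 0.29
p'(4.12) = 0.40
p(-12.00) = 7.69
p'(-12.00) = 29.79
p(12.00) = 7.69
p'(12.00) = -29.79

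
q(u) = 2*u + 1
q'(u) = 2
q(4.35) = 9.70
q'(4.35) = 2.00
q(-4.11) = -7.22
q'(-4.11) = 2.00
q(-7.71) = -14.42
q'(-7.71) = 2.00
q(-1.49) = -1.98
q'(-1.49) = 2.00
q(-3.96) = -6.92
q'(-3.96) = 2.00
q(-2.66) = -4.32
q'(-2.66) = 2.00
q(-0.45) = 0.10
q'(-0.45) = 2.00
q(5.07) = 11.14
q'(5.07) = 2.00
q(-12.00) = -23.00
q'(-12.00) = 2.00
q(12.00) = 25.00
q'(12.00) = 2.00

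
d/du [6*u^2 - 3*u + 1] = 12*u - 3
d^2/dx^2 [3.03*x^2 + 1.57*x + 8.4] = 6.06000000000000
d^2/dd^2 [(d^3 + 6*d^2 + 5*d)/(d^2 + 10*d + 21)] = 24*(2*d^3 + 21*d^2 + 84*d + 133)/(d^6 + 30*d^5 + 363*d^4 + 2260*d^3 + 7623*d^2 + 13230*d + 9261)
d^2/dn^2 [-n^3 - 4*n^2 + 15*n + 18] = -6*n - 8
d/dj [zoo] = 0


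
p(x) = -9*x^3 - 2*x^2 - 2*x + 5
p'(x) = -27*x^2 - 4*x - 2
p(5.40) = -1481.30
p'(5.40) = -810.92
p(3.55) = -429.95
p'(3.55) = -356.47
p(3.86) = -550.13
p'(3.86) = -419.73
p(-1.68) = 45.39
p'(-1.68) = -71.48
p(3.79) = -521.27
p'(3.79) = -404.99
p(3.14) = -299.63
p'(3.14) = -280.77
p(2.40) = -135.74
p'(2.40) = -167.12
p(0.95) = -6.42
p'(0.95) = -30.17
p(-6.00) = 1889.00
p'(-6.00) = -950.00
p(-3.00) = 236.00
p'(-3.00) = -233.00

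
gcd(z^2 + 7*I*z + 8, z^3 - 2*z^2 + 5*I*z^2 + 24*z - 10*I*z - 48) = z + 8*I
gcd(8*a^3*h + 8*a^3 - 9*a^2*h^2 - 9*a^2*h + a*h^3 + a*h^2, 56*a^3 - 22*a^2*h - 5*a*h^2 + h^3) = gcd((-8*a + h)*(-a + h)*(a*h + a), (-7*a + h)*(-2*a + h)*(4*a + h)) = 1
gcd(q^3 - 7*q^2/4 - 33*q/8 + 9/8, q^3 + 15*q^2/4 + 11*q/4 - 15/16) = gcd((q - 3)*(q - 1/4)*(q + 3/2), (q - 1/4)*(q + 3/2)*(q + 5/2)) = q^2 + 5*q/4 - 3/8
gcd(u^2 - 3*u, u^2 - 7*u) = u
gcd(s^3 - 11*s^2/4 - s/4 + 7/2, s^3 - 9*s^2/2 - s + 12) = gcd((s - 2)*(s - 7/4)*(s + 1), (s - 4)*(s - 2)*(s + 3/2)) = s - 2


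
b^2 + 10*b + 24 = (b + 4)*(b + 6)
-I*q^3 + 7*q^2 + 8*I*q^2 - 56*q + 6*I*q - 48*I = (q - 8)*(q + 6*I)*(-I*q + 1)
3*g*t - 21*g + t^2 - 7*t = (3*g + t)*(t - 7)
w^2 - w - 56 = (w - 8)*(w + 7)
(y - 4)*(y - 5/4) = y^2 - 21*y/4 + 5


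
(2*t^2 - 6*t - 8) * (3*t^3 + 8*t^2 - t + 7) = 6*t^5 - 2*t^4 - 74*t^3 - 44*t^2 - 34*t - 56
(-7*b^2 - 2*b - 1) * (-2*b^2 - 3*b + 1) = 14*b^4 + 25*b^3 + b^2 + b - 1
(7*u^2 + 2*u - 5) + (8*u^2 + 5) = 15*u^2 + 2*u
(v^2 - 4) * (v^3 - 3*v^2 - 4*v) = v^5 - 3*v^4 - 8*v^3 + 12*v^2 + 16*v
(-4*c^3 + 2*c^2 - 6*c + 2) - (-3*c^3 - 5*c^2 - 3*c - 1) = -c^3 + 7*c^2 - 3*c + 3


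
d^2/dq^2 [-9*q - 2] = 0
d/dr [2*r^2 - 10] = 4*r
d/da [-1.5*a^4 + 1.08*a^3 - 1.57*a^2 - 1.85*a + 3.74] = -6.0*a^3 + 3.24*a^2 - 3.14*a - 1.85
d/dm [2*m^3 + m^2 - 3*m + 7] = 6*m^2 + 2*m - 3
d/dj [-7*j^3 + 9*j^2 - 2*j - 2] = -21*j^2 + 18*j - 2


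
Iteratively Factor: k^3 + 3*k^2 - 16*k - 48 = (k + 4)*(k^2 - k - 12) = (k - 4)*(k + 4)*(k + 3)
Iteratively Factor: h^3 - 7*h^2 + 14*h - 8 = (h - 2)*(h^2 - 5*h + 4) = (h - 4)*(h - 2)*(h - 1)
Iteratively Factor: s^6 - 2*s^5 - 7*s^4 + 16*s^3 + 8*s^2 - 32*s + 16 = (s + 2)*(s^5 - 4*s^4 + s^3 + 14*s^2 - 20*s + 8) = (s + 2)^2*(s^4 - 6*s^3 + 13*s^2 - 12*s + 4) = (s - 2)*(s + 2)^2*(s^3 - 4*s^2 + 5*s - 2) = (s - 2)^2*(s + 2)^2*(s^2 - 2*s + 1) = (s - 2)^2*(s - 1)*(s + 2)^2*(s - 1)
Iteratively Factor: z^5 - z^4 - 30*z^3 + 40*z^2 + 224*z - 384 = (z - 3)*(z^4 + 2*z^3 - 24*z^2 - 32*z + 128) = (z - 3)*(z + 4)*(z^3 - 2*z^2 - 16*z + 32) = (z - 4)*(z - 3)*(z + 4)*(z^2 + 2*z - 8) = (z - 4)*(z - 3)*(z - 2)*(z + 4)*(z + 4)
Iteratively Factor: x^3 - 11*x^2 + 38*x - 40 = (x - 2)*(x^2 - 9*x + 20) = (x - 5)*(x - 2)*(x - 4)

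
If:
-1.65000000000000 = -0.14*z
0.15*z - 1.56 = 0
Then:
No Solution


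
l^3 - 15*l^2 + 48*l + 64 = (l - 8)^2*(l + 1)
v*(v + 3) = v^2 + 3*v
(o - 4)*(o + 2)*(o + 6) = o^3 + 4*o^2 - 20*o - 48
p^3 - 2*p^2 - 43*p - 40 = (p - 8)*(p + 1)*(p + 5)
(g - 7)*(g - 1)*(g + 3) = g^3 - 5*g^2 - 17*g + 21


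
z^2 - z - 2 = (z - 2)*(z + 1)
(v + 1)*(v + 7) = v^2 + 8*v + 7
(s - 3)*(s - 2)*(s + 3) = s^3 - 2*s^2 - 9*s + 18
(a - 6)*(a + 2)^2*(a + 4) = a^4 + 2*a^3 - 28*a^2 - 104*a - 96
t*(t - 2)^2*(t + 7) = t^4 + 3*t^3 - 24*t^2 + 28*t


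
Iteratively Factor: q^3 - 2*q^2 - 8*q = (q)*(q^2 - 2*q - 8) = q*(q - 4)*(q + 2)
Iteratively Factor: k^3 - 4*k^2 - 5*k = (k + 1)*(k^2 - 5*k) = (k - 5)*(k + 1)*(k)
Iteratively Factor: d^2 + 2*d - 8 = (d + 4)*(d - 2)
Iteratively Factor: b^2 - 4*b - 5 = (b + 1)*(b - 5)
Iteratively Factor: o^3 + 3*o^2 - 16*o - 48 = (o + 3)*(o^2 - 16) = (o + 3)*(o + 4)*(o - 4)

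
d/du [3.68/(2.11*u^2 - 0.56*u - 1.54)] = (2.0608 - 15.5296*u)/(-2.11*u^2 + 0.56*u + 1.54)^2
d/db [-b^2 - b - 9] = -2*b - 1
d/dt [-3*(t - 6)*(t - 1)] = 21 - 6*t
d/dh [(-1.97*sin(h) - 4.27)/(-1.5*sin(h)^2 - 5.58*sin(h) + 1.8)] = (-12.81*sin(h) + 1.4775*cos(2*h) - 28.8501)*cos(h)/(1.5*sin(h)^2 + 5.58*sin(h) - 1.8)^2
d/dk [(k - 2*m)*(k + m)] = 2*k - m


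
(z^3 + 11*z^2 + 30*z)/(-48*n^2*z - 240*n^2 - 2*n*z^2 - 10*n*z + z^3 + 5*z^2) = z*(z + 6)/(-48*n^2 - 2*n*z + z^2)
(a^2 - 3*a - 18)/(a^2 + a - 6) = (a - 6)/(a - 2)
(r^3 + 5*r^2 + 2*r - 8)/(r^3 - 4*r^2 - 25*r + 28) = (r + 2)/(r - 7)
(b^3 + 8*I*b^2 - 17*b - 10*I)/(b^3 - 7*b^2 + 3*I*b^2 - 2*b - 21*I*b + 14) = (b + 5*I)/(b - 7)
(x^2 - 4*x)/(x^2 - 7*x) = (x - 4)/(x - 7)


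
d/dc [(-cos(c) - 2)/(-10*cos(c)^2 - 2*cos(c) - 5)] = (10*cos(c)^2 + 40*cos(c) - 1)*sin(c)/(-10*sin(c)^2 + 2*cos(c) + 15)^2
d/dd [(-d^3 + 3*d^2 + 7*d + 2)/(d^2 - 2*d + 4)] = (-d^4 + 4*d^3 - 25*d^2 + 20*d + 32)/(d^4 - 4*d^3 + 12*d^2 - 16*d + 16)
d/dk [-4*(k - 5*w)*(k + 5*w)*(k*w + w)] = 4*w*(-3*k^2 - 2*k + 25*w^2)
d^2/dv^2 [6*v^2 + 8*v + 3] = 12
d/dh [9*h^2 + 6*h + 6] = 18*h + 6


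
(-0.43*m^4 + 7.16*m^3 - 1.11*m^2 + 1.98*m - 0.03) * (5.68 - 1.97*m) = 0.8471*m^5 - 16.5476*m^4 + 42.8555*m^3 - 10.2054*m^2 + 11.3055*m - 0.1704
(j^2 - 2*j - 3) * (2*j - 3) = 2*j^3 - 7*j^2 + 9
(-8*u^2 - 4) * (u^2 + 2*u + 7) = -8*u^4 - 16*u^3 - 60*u^2 - 8*u - 28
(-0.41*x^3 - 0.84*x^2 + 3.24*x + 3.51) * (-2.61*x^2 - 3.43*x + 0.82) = 1.0701*x^5 + 3.5987*x^4 - 5.9114*x^3 - 20.9631*x^2 - 9.3825*x + 2.8782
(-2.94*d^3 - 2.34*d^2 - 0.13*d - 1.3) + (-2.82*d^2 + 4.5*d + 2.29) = -2.94*d^3 - 5.16*d^2 + 4.37*d + 0.99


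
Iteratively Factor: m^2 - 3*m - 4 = (m - 4)*(m + 1)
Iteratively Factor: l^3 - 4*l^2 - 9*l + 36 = (l + 3)*(l^2 - 7*l + 12) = (l - 3)*(l + 3)*(l - 4)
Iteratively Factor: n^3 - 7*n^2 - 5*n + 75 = (n - 5)*(n^2 - 2*n - 15) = (n - 5)^2*(n + 3)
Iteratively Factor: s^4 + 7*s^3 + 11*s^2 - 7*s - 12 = (s + 3)*(s^3 + 4*s^2 - s - 4) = (s + 1)*(s + 3)*(s^2 + 3*s - 4) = (s + 1)*(s + 3)*(s + 4)*(s - 1)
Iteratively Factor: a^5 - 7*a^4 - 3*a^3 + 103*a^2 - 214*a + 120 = (a + 4)*(a^4 - 11*a^3 + 41*a^2 - 61*a + 30) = (a - 1)*(a + 4)*(a^3 - 10*a^2 + 31*a - 30) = (a - 3)*(a - 1)*(a + 4)*(a^2 - 7*a + 10) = (a - 5)*(a - 3)*(a - 1)*(a + 4)*(a - 2)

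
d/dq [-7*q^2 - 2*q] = -14*q - 2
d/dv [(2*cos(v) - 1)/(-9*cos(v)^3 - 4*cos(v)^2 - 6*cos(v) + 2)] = 16*(-36*cos(v)^3 + 19*cos(v)^2 + 8*cos(v) + 2)*sin(v)/(51*cos(v) + 8*cos(2*v) + 9*cos(3*v))^2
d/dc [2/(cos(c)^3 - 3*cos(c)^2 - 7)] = 6*(cos(c) - 2)*sin(c)*cos(c)/(-cos(c)^3 + 3*cos(c)^2 + 7)^2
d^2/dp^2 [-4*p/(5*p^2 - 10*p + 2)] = 40*(-20*p*(p - 1)^2 + (3*p - 2)*(5*p^2 - 10*p + 2))/(5*p^2 - 10*p + 2)^3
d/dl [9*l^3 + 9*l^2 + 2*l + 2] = 27*l^2 + 18*l + 2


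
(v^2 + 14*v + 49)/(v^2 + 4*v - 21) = (v + 7)/(v - 3)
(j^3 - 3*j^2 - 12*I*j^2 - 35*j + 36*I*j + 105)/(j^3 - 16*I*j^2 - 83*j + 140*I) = (j - 3)/(j - 4*I)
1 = 1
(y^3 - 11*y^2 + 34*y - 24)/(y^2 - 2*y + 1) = (y^2 - 10*y + 24)/(y - 1)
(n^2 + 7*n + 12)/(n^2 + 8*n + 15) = (n + 4)/(n + 5)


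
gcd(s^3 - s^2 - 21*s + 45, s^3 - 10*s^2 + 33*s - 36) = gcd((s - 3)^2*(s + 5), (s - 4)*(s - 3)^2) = s^2 - 6*s + 9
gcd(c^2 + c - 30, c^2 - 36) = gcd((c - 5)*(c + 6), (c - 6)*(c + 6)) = c + 6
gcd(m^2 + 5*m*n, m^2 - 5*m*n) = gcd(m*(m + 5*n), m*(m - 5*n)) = m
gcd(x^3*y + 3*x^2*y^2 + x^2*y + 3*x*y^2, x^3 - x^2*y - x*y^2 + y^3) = 1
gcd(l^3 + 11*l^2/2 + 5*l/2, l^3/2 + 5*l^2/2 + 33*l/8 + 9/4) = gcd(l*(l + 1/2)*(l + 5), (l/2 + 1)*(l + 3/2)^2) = 1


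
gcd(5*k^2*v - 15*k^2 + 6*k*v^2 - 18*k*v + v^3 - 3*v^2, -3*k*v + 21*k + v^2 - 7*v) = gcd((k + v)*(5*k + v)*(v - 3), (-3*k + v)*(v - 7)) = 1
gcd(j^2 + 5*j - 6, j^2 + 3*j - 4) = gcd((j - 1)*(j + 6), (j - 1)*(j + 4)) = j - 1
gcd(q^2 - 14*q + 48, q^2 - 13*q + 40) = q - 8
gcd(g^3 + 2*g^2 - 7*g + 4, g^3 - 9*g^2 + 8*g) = g - 1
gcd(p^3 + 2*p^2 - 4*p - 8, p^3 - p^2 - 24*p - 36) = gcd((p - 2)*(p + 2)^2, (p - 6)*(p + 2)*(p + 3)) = p + 2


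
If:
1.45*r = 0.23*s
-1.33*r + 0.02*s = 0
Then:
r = 0.00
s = 0.00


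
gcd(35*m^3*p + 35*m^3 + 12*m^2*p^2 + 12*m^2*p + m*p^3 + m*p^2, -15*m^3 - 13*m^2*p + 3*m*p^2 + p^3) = 5*m + p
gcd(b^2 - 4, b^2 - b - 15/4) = 1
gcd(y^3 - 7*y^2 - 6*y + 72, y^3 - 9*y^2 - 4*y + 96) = y^2 - y - 12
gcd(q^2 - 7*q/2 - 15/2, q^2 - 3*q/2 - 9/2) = q + 3/2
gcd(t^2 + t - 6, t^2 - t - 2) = t - 2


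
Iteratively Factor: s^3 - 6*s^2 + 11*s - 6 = (s - 2)*(s^2 - 4*s + 3) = (s - 3)*(s - 2)*(s - 1)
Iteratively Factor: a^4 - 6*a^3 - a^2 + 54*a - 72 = (a + 3)*(a^3 - 9*a^2 + 26*a - 24) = (a - 3)*(a + 3)*(a^2 - 6*a + 8) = (a - 3)*(a - 2)*(a + 3)*(a - 4)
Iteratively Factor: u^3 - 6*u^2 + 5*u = (u - 5)*(u^2 - u) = u*(u - 5)*(u - 1)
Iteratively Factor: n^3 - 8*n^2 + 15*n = (n)*(n^2 - 8*n + 15) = n*(n - 5)*(n - 3)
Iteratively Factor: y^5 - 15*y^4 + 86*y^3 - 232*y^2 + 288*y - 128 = (y - 1)*(y^4 - 14*y^3 + 72*y^2 - 160*y + 128) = (y - 2)*(y - 1)*(y^3 - 12*y^2 + 48*y - 64) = (y - 4)*(y - 2)*(y - 1)*(y^2 - 8*y + 16) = (y - 4)^2*(y - 2)*(y - 1)*(y - 4)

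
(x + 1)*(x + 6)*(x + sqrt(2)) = x^3 + sqrt(2)*x^2 + 7*x^2 + 6*x + 7*sqrt(2)*x + 6*sqrt(2)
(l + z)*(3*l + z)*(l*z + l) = 3*l^3*z + 3*l^3 + 4*l^2*z^2 + 4*l^2*z + l*z^3 + l*z^2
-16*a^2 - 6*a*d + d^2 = (-8*a + d)*(2*a + d)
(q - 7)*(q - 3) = q^2 - 10*q + 21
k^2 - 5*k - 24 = (k - 8)*(k + 3)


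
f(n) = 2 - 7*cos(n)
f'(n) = 7*sin(n)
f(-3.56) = 8.40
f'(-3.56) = 2.84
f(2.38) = 7.07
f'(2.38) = 4.83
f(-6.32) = -5.00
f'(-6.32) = -0.26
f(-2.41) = 7.21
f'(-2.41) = -4.68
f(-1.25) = -0.21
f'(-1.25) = -6.64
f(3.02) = 8.95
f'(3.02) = 0.85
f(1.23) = -0.34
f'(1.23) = 6.60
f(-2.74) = 8.44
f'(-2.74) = -2.74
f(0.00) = -5.00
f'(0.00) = 0.00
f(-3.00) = 8.93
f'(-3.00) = -0.99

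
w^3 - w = w*(w - 1)*(w + 1)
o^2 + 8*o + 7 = (o + 1)*(o + 7)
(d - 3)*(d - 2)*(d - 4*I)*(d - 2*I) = d^4 - 5*d^3 - 6*I*d^3 - 2*d^2 + 30*I*d^2 + 40*d - 36*I*d - 48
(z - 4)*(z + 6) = z^2 + 2*z - 24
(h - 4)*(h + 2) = h^2 - 2*h - 8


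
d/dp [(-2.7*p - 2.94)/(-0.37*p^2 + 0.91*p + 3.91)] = (0.999*p^2 - 2.457*p - (0.74*p - 0.91)*(2.7*p + 2.94) - 10.557)/(-0.37*p^2 + 0.91*p + 3.91)^2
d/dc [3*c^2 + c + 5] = 6*c + 1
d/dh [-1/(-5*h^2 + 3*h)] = (3 - 10*h)/(h^2*(5*h - 3)^2)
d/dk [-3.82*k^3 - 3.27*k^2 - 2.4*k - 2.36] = -11.46*k^2 - 6.54*k - 2.4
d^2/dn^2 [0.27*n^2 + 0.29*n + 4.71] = 0.540000000000000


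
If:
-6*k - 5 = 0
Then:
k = -5/6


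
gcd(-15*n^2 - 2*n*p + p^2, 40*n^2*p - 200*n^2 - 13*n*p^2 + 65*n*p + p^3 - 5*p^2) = -5*n + p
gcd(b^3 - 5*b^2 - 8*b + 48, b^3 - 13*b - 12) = b^2 - b - 12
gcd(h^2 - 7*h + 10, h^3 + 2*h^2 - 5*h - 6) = h - 2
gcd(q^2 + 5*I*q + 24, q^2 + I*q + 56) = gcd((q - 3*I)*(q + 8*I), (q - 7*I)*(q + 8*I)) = q + 8*I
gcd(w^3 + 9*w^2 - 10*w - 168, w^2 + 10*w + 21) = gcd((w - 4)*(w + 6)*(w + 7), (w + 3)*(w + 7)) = w + 7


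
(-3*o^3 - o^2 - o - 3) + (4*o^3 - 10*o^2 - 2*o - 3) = o^3 - 11*o^2 - 3*o - 6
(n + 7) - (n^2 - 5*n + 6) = -n^2 + 6*n + 1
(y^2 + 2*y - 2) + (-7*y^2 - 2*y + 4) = 2 - 6*y^2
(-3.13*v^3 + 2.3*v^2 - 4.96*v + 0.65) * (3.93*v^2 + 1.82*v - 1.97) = -12.3009*v^5 + 3.3424*v^4 - 9.1407*v^3 - 11.0037*v^2 + 10.9542*v - 1.2805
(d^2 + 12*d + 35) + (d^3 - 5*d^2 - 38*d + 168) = d^3 - 4*d^2 - 26*d + 203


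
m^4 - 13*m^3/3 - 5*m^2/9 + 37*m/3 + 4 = (m - 3)^2*(m + 1/3)*(m + 4/3)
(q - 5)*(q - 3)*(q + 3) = q^3 - 5*q^2 - 9*q + 45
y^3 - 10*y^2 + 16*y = y*(y - 8)*(y - 2)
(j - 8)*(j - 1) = j^2 - 9*j + 8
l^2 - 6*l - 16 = (l - 8)*(l + 2)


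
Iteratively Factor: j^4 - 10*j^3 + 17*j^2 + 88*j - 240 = (j - 4)*(j^3 - 6*j^2 - 7*j + 60) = (j - 5)*(j - 4)*(j^2 - j - 12) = (j - 5)*(j - 4)*(j + 3)*(j - 4)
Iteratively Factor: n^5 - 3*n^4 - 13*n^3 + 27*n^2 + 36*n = (n)*(n^4 - 3*n^3 - 13*n^2 + 27*n + 36) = n*(n - 3)*(n^3 - 13*n - 12) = n*(n - 4)*(n - 3)*(n^2 + 4*n + 3) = n*(n - 4)*(n - 3)*(n + 3)*(n + 1)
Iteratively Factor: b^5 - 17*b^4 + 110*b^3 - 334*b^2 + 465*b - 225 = (b - 3)*(b^4 - 14*b^3 + 68*b^2 - 130*b + 75) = (b - 3)*(b - 1)*(b^3 - 13*b^2 + 55*b - 75) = (b - 5)*(b - 3)*(b - 1)*(b^2 - 8*b + 15) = (b - 5)^2*(b - 3)*(b - 1)*(b - 3)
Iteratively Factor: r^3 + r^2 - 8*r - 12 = (r + 2)*(r^2 - r - 6) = (r - 3)*(r + 2)*(r + 2)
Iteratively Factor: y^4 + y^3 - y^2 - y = (y + 1)*(y^3 - y) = (y + 1)^2*(y^2 - y) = (y - 1)*(y + 1)^2*(y)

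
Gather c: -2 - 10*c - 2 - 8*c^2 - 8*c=-8*c^2 - 18*c - 4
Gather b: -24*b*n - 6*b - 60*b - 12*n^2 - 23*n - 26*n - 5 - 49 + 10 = b*(-24*n - 66) - 12*n^2 - 49*n - 44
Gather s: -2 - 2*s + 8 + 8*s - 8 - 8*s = -2*s - 2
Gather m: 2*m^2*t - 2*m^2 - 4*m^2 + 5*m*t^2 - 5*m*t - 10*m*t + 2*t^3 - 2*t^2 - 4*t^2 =m^2*(2*t - 6) + m*(5*t^2 - 15*t) + 2*t^3 - 6*t^2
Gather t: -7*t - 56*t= -63*t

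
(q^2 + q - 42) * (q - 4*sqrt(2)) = q^3 - 4*sqrt(2)*q^2 + q^2 - 42*q - 4*sqrt(2)*q + 168*sqrt(2)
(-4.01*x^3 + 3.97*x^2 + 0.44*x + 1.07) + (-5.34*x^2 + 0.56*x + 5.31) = -4.01*x^3 - 1.37*x^2 + 1.0*x + 6.38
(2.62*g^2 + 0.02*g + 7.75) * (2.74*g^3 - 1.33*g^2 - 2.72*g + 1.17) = 7.1788*g^5 - 3.4298*g^4 + 14.082*g^3 - 7.2965*g^2 - 21.0566*g + 9.0675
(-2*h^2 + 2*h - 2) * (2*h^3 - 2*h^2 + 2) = -4*h^5 + 8*h^4 - 8*h^3 + 4*h - 4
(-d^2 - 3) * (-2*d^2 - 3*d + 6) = 2*d^4 + 3*d^3 + 9*d - 18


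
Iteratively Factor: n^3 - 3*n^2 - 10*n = (n + 2)*(n^2 - 5*n) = n*(n + 2)*(n - 5)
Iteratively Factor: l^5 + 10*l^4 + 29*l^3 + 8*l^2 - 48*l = (l + 4)*(l^4 + 6*l^3 + 5*l^2 - 12*l) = (l + 4)^2*(l^3 + 2*l^2 - 3*l) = l*(l + 4)^2*(l^2 + 2*l - 3) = l*(l - 1)*(l + 4)^2*(l + 3)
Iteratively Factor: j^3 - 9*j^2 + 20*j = (j - 4)*(j^2 - 5*j) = (j - 5)*(j - 4)*(j)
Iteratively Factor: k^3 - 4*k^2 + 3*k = (k)*(k^2 - 4*k + 3) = k*(k - 3)*(k - 1)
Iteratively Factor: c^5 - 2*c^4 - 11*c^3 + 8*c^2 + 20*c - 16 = (c - 4)*(c^4 + 2*c^3 - 3*c^2 - 4*c + 4) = (c - 4)*(c - 1)*(c^3 + 3*c^2 - 4) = (c - 4)*(c - 1)^2*(c^2 + 4*c + 4) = (c - 4)*(c - 1)^2*(c + 2)*(c + 2)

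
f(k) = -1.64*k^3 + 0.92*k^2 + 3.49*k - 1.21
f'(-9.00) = -411.59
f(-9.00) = 1237.46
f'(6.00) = -162.59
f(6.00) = -301.39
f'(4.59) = -91.72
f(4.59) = -124.40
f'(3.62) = -54.32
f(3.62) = -54.32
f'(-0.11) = 3.23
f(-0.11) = -1.58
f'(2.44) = -21.31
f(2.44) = -11.04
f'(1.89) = -10.61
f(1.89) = -2.40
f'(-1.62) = -12.40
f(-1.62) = 2.52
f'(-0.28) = 2.59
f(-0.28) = -2.08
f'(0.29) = 3.61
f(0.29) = -0.16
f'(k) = -4.92*k^2 + 1.84*k + 3.49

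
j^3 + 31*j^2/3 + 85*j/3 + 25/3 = (j + 1/3)*(j + 5)^2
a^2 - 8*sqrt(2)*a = a*(a - 8*sqrt(2))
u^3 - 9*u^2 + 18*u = u*(u - 6)*(u - 3)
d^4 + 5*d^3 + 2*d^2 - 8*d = d*(d - 1)*(d + 2)*(d + 4)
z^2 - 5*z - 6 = (z - 6)*(z + 1)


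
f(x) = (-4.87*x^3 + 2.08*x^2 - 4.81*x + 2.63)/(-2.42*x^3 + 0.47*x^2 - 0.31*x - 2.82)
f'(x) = (-14.61*x^2 + 4.16*x - 4.81)/(-2.42*x^3 + 0.47*x^2 - 0.31*x - 2.82) + (7.26*x^2 - 0.94*x + 0.31)*(-4.87*x^3 + 2.08*x^2 - 4.81*x + 2.63)/(-2.42*x^3 + 0.47*x^2 - 0.31*x - 2.82)^2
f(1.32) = 1.42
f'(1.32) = 1.03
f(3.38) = 1.94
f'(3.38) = 0.03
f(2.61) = 1.89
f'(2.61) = 0.09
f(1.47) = 1.55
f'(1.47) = 0.77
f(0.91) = 0.81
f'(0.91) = 1.91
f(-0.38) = -2.01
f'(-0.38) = 4.78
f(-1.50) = 4.51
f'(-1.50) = 5.45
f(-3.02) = 2.47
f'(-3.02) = 0.30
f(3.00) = 1.92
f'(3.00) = 0.05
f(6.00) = 1.97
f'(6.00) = 0.01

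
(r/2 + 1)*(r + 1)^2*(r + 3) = r^4/2 + 7*r^3/2 + 17*r^2/2 + 17*r/2 + 3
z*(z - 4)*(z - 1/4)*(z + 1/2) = z^4 - 15*z^3/4 - 9*z^2/8 + z/2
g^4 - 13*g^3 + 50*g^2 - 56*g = g*(g - 7)*(g - 4)*(g - 2)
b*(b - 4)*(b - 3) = b^3 - 7*b^2 + 12*b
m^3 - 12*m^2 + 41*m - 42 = (m - 7)*(m - 3)*(m - 2)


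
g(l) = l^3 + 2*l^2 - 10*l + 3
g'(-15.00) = 605.00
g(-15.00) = -2772.00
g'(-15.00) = 605.00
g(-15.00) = -2772.00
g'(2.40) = 16.88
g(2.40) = 4.34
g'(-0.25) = -10.81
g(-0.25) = 5.61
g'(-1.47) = -9.40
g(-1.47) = 18.85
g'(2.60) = 20.68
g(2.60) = 8.10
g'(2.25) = 14.19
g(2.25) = 2.02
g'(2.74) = 23.48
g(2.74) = 11.19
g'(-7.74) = 138.76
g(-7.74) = -263.47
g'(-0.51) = -11.26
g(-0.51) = 8.49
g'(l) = 3*l^2 + 4*l - 10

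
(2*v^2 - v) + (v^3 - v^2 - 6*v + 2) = v^3 + v^2 - 7*v + 2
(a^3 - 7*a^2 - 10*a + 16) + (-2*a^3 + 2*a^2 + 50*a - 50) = -a^3 - 5*a^2 + 40*a - 34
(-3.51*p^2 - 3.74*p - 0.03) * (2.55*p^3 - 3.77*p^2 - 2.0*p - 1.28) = -8.9505*p^5 + 3.6957*p^4 + 21.0433*p^3 + 12.0859*p^2 + 4.8472*p + 0.0384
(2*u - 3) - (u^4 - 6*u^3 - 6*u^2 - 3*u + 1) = -u^4 + 6*u^3 + 6*u^2 + 5*u - 4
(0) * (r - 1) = 0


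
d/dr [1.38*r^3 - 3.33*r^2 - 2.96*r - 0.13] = 4.14*r^2 - 6.66*r - 2.96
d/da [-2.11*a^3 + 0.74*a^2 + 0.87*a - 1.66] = -6.33*a^2 + 1.48*a + 0.87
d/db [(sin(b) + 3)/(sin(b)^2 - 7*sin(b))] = (-cos(b) - 6/tan(b) + 21*cos(b)/sin(b)^2)/(sin(b) - 7)^2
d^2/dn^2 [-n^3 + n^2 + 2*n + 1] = 2 - 6*n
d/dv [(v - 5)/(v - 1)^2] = (9 - v)/(v - 1)^3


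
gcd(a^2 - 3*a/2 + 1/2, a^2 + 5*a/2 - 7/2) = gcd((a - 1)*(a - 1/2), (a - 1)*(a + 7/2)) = a - 1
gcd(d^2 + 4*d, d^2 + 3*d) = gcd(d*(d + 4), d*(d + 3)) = d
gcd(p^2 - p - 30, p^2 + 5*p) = p + 5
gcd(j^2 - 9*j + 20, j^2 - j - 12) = j - 4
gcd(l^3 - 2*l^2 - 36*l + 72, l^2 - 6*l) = l - 6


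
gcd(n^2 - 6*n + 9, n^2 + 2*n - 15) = n - 3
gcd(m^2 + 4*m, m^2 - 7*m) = m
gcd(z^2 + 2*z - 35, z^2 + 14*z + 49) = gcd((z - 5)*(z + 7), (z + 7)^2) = z + 7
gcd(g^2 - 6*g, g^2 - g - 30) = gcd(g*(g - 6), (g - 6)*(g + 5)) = g - 6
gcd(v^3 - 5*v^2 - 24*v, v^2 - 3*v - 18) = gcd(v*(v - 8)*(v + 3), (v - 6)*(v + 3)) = v + 3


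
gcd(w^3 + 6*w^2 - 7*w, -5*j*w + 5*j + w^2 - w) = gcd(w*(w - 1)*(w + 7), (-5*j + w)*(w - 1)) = w - 1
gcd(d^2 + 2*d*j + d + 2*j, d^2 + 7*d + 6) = d + 1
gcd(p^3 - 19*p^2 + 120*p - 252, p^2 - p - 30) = p - 6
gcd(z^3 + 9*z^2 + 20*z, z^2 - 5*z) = z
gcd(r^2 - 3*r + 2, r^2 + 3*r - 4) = r - 1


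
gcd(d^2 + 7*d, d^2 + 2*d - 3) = 1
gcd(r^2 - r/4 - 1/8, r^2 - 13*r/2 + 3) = r - 1/2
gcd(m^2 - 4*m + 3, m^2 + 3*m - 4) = m - 1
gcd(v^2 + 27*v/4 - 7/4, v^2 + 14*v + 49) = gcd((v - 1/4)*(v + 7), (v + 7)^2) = v + 7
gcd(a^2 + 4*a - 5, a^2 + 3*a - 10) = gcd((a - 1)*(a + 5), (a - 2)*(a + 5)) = a + 5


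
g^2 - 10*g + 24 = (g - 6)*(g - 4)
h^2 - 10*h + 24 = (h - 6)*(h - 4)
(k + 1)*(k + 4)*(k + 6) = k^3 + 11*k^2 + 34*k + 24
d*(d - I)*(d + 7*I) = d^3 + 6*I*d^2 + 7*d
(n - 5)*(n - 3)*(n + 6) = n^3 - 2*n^2 - 33*n + 90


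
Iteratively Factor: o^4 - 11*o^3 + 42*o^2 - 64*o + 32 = (o - 4)*(o^3 - 7*o^2 + 14*o - 8) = (o - 4)*(o - 2)*(o^2 - 5*o + 4) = (o - 4)^2*(o - 2)*(o - 1)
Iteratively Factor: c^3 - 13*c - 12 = (c + 3)*(c^2 - 3*c - 4) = (c - 4)*(c + 3)*(c + 1)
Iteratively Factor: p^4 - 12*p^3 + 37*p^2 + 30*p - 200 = (p + 2)*(p^3 - 14*p^2 + 65*p - 100) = (p - 5)*(p + 2)*(p^2 - 9*p + 20) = (p - 5)^2*(p + 2)*(p - 4)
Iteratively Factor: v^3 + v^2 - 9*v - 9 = (v - 3)*(v^2 + 4*v + 3) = (v - 3)*(v + 1)*(v + 3)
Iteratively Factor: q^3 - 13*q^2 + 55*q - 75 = (q - 3)*(q^2 - 10*q + 25) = (q - 5)*(q - 3)*(q - 5)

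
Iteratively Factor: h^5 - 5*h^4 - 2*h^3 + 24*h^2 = (h - 4)*(h^4 - h^3 - 6*h^2) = h*(h - 4)*(h^3 - h^2 - 6*h) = h*(h - 4)*(h - 3)*(h^2 + 2*h) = h*(h - 4)*(h - 3)*(h + 2)*(h)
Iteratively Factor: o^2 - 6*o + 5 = (o - 5)*(o - 1)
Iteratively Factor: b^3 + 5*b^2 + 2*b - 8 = (b + 2)*(b^2 + 3*b - 4) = (b - 1)*(b + 2)*(b + 4)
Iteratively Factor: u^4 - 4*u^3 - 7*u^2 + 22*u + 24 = (u + 1)*(u^3 - 5*u^2 - 2*u + 24) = (u + 1)*(u + 2)*(u^2 - 7*u + 12) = (u - 3)*(u + 1)*(u + 2)*(u - 4)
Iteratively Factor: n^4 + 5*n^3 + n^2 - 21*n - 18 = (n + 1)*(n^3 + 4*n^2 - 3*n - 18) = (n + 1)*(n + 3)*(n^2 + n - 6) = (n + 1)*(n + 3)^2*(n - 2)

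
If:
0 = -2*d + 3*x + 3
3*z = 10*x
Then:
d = 9*z/20 + 3/2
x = 3*z/10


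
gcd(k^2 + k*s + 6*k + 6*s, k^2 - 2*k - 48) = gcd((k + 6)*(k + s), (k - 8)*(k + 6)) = k + 6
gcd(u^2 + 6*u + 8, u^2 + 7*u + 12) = u + 4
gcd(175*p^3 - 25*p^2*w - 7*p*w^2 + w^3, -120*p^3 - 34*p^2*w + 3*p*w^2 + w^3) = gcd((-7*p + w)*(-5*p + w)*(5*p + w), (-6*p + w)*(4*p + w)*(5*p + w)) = 5*p + w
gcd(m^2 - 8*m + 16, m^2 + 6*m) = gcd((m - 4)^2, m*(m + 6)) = 1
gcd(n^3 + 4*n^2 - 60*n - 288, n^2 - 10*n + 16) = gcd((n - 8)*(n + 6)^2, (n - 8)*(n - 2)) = n - 8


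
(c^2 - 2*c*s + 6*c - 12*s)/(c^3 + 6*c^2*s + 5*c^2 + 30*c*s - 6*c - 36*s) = (c - 2*s)/(c^2 + 6*c*s - c - 6*s)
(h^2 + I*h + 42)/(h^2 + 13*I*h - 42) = (h - 6*I)/(h + 6*I)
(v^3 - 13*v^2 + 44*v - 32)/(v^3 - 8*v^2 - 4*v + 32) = (v^2 - 5*v + 4)/(v^2 - 4)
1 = 1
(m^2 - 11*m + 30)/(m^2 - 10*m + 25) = (m - 6)/(m - 5)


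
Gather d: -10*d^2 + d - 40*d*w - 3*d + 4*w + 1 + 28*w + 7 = -10*d^2 + d*(-40*w - 2) + 32*w + 8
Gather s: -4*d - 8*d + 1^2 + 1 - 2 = -12*d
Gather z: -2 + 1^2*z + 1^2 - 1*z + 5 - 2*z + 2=6 - 2*z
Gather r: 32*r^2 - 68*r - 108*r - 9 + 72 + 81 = 32*r^2 - 176*r + 144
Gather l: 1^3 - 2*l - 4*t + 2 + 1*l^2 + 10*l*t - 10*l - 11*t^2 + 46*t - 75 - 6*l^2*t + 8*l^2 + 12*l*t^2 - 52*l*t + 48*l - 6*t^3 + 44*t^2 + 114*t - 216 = l^2*(9 - 6*t) + l*(12*t^2 - 42*t + 36) - 6*t^3 + 33*t^2 + 156*t - 288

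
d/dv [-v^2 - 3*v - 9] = -2*v - 3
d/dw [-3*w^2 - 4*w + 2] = -6*w - 4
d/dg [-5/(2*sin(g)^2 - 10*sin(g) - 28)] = 5*(2*sin(g) - 5)*cos(g)/(2*(sin(g) - 7)^2*(sin(g) + 2)^2)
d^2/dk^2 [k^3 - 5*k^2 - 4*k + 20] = 6*k - 10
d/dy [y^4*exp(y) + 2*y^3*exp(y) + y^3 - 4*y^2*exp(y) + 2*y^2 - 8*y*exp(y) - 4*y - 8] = y^4*exp(y) + 6*y^3*exp(y) + 2*y^2*exp(y) + 3*y^2 - 16*y*exp(y) + 4*y - 8*exp(y) - 4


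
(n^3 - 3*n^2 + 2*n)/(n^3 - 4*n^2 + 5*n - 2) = n/(n - 1)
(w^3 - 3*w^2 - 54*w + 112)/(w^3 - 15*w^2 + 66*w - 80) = (w + 7)/(w - 5)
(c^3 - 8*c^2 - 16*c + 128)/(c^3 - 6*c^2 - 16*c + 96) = (c - 8)/(c - 6)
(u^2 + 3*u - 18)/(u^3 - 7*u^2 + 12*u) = (u + 6)/(u*(u - 4))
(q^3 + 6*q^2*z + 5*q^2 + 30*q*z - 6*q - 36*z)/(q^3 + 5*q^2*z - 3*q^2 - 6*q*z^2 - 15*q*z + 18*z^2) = (-q^2 - 5*q + 6)/(-q^2 + q*z + 3*q - 3*z)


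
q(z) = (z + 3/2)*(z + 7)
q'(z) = 2*z + 17/2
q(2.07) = 32.38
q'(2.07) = 12.64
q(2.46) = 37.46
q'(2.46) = 13.42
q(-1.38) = 0.67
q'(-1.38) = 5.74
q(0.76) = 17.54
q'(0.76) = 10.02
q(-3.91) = -7.45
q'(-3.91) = 0.68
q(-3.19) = -6.44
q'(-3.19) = 2.12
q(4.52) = 69.35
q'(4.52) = 17.54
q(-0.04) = 10.16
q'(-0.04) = 8.42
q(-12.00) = 52.50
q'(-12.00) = -15.50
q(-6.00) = -4.50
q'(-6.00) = -3.50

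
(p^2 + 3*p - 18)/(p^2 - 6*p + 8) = (p^2 + 3*p - 18)/(p^2 - 6*p + 8)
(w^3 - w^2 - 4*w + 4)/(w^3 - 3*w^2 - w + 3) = (w^2 - 4)/(w^2 - 2*w - 3)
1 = 1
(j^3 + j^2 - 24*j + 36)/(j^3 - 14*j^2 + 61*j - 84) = (j^2 + 4*j - 12)/(j^2 - 11*j + 28)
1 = 1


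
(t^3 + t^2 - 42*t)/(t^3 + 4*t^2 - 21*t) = (t - 6)/(t - 3)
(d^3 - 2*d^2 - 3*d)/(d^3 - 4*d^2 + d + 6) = d/(d - 2)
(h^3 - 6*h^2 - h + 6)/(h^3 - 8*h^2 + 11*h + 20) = (h^2 - 7*h + 6)/(h^2 - 9*h + 20)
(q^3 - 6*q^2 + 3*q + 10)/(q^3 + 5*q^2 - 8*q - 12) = (q - 5)/(q + 6)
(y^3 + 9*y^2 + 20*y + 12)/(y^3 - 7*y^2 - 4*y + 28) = (y^2 + 7*y + 6)/(y^2 - 9*y + 14)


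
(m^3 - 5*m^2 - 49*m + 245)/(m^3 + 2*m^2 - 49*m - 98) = (m - 5)/(m + 2)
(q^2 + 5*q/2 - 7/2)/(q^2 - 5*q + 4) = (q + 7/2)/(q - 4)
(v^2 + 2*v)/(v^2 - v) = (v + 2)/(v - 1)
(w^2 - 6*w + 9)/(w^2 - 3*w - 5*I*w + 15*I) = (w - 3)/(w - 5*I)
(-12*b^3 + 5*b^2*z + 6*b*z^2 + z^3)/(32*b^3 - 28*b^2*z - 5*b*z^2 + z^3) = (3*b + z)/(-8*b + z)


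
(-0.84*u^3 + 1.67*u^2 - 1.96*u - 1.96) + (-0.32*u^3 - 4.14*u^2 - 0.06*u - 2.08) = -1.16*u^3 - 2.47*u^2 - 2.02*u - 4.04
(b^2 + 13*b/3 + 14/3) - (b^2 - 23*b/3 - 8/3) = 12*b + 22/3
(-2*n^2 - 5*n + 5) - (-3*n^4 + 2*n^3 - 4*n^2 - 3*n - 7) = 3*n^4 - 2*n^3 + 2*n^2 - 2*n + 12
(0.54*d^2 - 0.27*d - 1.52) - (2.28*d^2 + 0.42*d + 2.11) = -1.74*d^2 - 0.69*d - 3.63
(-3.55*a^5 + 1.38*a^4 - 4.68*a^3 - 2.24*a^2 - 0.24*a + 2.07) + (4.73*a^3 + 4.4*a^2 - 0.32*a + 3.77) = -3.55*a^5 + 1.38*a^4 + 0.0500000000000007*a^3 + 2.16*a^2 - 0.56*a + 5.84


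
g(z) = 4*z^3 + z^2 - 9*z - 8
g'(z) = 12*z^2 + 2*z - 9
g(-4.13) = -235.55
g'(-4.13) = 187.42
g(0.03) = -8.27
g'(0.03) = -8.93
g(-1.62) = -7.80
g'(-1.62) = 19.25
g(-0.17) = -6.46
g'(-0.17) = -8.99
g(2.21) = 20.17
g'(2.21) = 54.03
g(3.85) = 200.44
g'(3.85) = 176.57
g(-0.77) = -2.30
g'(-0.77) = -3.43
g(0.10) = -8.89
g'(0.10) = -8.68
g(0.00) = -8.00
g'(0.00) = -9.00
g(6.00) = 838.00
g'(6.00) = 435.00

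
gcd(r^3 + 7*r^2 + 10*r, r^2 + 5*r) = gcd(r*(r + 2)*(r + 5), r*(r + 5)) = r^2 + 5*r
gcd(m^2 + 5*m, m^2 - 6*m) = m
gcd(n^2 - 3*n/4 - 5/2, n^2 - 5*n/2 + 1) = n - 2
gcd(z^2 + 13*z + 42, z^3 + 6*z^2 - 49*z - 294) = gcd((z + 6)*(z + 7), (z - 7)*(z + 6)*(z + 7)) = z^2 + 13*z + 42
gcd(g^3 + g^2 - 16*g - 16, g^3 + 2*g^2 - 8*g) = g + 4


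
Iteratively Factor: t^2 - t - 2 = (t + 1)*(t - 2)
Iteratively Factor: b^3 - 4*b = (b - 2)*(b^2 + 2*b) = (b - 2)*(b + 2)*(b)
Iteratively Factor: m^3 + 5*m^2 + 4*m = (m)*(m^2 + 5*m + 4) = m*(m + 4)*(m + 1)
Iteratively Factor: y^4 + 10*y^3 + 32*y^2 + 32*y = (y + 2)*(y^3 + 8*y^2 + 16*y) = y*(y + 2)*(y^2 + 8*y + 16) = y*(y + 2)*(y + 4)*(y + 4)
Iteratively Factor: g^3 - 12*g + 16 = (g + 4)*(g^2 - 4*g + 4) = (g - 2)*(g + 4)*(g - 2)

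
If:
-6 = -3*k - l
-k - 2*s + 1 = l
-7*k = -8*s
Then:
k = 20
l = -54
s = 35/2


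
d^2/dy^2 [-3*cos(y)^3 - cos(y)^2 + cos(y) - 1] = 5*cos(y)/4 + 2*cos(2*y) + 27*cos(3*y)/4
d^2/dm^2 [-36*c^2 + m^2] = 2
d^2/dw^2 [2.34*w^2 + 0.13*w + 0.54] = 4.68000000000000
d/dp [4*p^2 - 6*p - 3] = 8*p - 6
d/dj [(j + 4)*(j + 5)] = 2*j + 9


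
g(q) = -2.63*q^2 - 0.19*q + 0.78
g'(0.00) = -0.19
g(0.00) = 0.78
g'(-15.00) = 78.71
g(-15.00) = -588.12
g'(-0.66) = 3.28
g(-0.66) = -0.24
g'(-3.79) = 19.75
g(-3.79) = -36.28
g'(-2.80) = 14.54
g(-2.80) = -19.31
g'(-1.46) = 7.49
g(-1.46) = -4.55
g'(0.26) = -1.56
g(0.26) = 0.55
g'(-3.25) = 16.90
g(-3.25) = -26.38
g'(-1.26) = 6.44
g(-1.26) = -3.16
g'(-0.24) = 1.07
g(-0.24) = 0.67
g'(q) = -5.26*q - 0.19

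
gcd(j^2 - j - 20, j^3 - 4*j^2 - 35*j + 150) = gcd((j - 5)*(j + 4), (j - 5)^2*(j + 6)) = j - 5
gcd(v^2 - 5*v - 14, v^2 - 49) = v - 7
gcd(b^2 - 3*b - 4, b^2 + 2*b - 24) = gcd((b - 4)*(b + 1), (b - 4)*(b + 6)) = b - 4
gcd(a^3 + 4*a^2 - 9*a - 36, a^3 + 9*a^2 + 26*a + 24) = a^2 + 7*a + 12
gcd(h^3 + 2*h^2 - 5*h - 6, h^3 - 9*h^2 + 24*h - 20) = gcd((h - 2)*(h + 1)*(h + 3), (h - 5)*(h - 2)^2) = h - 2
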